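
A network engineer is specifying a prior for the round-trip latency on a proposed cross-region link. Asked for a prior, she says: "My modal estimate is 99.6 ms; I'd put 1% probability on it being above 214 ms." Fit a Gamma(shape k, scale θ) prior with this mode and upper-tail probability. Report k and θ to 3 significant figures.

k ≈ 9.28, θ ≈ 12

Gamma(k,θ) with k>1 has mode (k−1)θ, so θ = 99.6/(k−1).
Need P(X < 214) = 0.99 with θ tied to k this way. Start at k = 2, θ = 99.6: P(X<214) ≈ 0.633.
Too low — raise k to concentrate. Iterating converges to k ≈ 9.28.
Then θ = 99.6/(9.28−1) ≈ 12.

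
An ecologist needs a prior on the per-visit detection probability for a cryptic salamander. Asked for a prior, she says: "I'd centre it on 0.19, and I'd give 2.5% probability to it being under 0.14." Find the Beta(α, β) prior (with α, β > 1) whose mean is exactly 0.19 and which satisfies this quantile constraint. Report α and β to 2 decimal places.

With mean 0.19 fixed, write α = 0.19s, β = 0.81s where s = α+β.
Need P(θ < 0.14) = 0.025 under Beta(0.19s, 0.81s). Normal approximation: (q−m)/√(m(1−m)/s) ≈ z_{0.025} = -1.96, so s ≈ 0.19·0.81·(-1.96)²/(0.14−0.19)² = 236.5.
At s = 236.5: P(θ<0.14) ≈ 0.019. Adjusting to match 0.025 gives s ≈ 210.27.
So α = 0.19·210.27 ≈ 39.95, β = 0.81·210.27 ≈ 170.32.

α ≈ 39.95, β ≈ 170.32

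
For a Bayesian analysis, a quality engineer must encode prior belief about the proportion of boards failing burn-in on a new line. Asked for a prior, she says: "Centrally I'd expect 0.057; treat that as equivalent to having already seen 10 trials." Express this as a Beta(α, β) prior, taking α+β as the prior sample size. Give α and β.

α = 0.57, β = 9.43

Under the effective-sample-size interpretation, Beta(α, β) has prior mean α/(α+β) and prior sample size α+β.
So α+β = 10 and α/(α+β) = 0.057, giving α = 0.057·10 = 0.57 and β = 10 − 0.57 = 9.43.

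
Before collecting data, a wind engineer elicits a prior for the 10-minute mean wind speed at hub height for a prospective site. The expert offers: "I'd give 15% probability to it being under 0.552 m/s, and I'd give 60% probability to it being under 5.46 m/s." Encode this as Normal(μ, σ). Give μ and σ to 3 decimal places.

The p-quantile of Normal(μ,σ) is μ + z_p·σ, with z_{0.15} = -1.036 and z_{0.6} = 0.2533.
Eliminate σ: μ = (z₂·x₁ − z₁·x₂)/(z₂ − z₁) = (0.2533·0.552 − (-1.036)·5.46)/1.29 = 4.496.
Then σ = (x₂ − x₁)/(z₂ − z₁) = (5.46 − 0.552)/1.29 = 3.805.

μ = 4.496, σ = 3.805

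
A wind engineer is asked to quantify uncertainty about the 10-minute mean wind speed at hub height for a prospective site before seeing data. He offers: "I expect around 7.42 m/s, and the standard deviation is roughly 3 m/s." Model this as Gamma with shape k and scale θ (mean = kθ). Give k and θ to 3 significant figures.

For Gamma(k, scale θ): mean = kθ, variance = kθ², so CV = 1/√k.
CV = SD/mean = 3/7.42 = 0.4043, hence k = 1/CV² = 6.12.
Then θ = mean/k = 7.42/6.12 = 1.21.

k ≈ 6.12, θ ≈ 1.21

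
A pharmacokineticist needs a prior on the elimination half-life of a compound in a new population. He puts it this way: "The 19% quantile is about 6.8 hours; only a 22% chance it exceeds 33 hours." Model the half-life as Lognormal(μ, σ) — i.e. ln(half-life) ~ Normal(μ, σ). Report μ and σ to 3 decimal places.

If T ~ Lognormal(μ,σ) then ln T ~ Normal(μ,σ), so the p-quantile of ln T is μ + z_p·σ.
ln(6.8) = 1.917 and ln(33) = 3.497; z_{0.19} = -0.8779, z_{0.78} = 0.7722.
σ = (3.497 − 1.917)/(0.7722 − (-0.8779)) = 0.957.
μ = 1.917 − (-0.8779)·0.957 = 2.757.

μ ≈ 2.757, σ ≈ 0.957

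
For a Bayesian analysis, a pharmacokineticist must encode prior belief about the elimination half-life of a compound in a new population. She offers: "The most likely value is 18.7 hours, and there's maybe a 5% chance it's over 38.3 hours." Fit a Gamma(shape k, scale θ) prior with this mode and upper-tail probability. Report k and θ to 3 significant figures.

k ≈ 6.38, θ ≈ 3.47

Gamma(k,θ) with k>1 has mode (k−1)θ, so θ = 18.7/(k−1).
Need P(X < 38.3) = 0.95 with θ tied to k this way. Start at k = 2, θ = 18.7: P(X<38.3) ≈ 0.607.
Too low — raise k to concentrate. Iterating converges to k ≈ 6.38.
Then θ = 18.7/(6.38−1) ≈ 3.47.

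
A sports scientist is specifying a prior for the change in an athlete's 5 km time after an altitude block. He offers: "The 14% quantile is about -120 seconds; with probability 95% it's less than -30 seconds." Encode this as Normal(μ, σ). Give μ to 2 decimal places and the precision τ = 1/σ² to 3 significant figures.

The p-quantile of Normal(μ,σ) is μ + z_p·σ, with z_{0.14} = -1.08 and z_{0.95} = 1.645.
Eliminate σ: μ = (z₂·x₁ − z₁·x₂)/(z₂ − z₁) = (1.645·-120 − (-1.08)·-30)/2.725 = -84.32.
Then σ = (x₂ − x₁)/(z₂ − z₁) = (-30 − -120)/2.725 = 33.03.
Precision τ = 1/σ² = 1/33.03² = 0.000917.

μ = -84.32, τ = 0.000917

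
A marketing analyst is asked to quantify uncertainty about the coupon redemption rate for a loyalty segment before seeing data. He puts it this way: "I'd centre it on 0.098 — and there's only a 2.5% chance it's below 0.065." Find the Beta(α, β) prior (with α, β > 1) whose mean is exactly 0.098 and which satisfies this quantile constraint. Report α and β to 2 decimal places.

With mean 0.098 fixed, write α = 0.098s, β = 0.902s where s = α+β.
Need P(θ < 0.065) = 0.025 under Beta(0.098s, 0.902s). Normal approximation: (q−m)/√(m(1−m)/s) ≈ z_{0.025} = -1.96, so s ≈ 0.098·0.902·(-1.96)²/(0.065−0.098)² = 311.8.
At s = 311.8: P(θ<0.065) ≈ 0.016. Adjusting to match 0.025 gives s ≈ 260.51.
So α = 0.098·260.51 ≈ 25.53, β = 0.902·260.51 ≈ 234.98.

α ≈ 25.53, β ≈ 234.98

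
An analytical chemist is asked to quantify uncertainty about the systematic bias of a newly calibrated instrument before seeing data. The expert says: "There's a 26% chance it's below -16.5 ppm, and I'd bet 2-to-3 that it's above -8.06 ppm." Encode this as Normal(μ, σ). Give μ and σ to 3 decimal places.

The p-quantile of Normal(μ,σ) is μ + z_p·σ, with z_{0.26} = -0.6433 and z_{0.6} = 0.2533.
Eliminate σ: μ = (z₂·x₁ − z₁·x₂)/(z₂ − z₁) = (0.2533·-16.5 − (-0.6433)·-8.06)/0.8967 = -10.445.
Then σ = (x₂ − x₁)/(z₂ − z₁) = (-8.06 − -16.5)/0.8967 = 9.412.

μ = -10.445, σ = 9.412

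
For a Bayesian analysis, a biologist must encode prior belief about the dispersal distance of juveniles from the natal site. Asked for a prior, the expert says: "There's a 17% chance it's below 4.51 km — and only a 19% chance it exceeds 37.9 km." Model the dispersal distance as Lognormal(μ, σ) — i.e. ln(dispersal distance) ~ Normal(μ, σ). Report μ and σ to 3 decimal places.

If T ~ Lognormal(μ,σ) then ln T ~ Normal(μ,σ), so the p-quantile of ln T is μ + z_p·σ.
ln(4.51) = 1.506 and ln(37.9) = 3.635; z_{0.17} = -0.9542, z_{0.81} = 0.8779.
σ = (3.635 − 1.506)/(0.8779 − (-0.9542)) = 1.162.
μ = 1.506 − (-0.9542)·1.162 = 2.615.

μ ≈ 2.615, σ ≈ 1.162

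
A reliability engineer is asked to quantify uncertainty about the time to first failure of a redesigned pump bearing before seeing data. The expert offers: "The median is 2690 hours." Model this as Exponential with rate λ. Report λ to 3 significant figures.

λ ≈ 0.000258

Exponential median = ln 2 / λ, so λ = ln 2 / 2690.0 = 0.000258.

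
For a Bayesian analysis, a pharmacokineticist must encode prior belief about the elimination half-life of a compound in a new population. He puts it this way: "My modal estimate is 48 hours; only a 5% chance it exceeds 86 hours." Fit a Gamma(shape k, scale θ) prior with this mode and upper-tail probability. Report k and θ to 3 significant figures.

k ≈ 9.2, θ ≈ 5.86

Gamma(k,θ) with k>1 has mode (k−1)θ, so θ = 48/(k−1).
Need P(X < 86) = 0.95 with θ tied to k this way. Start at k = 2, θ = 48: P(X<86) ≈ 0.535.
Too low — raise k to concentrate. Iterating converges to k ≈ 9.2.
Then θ = 48/(9.2−1) ≈ 5.86.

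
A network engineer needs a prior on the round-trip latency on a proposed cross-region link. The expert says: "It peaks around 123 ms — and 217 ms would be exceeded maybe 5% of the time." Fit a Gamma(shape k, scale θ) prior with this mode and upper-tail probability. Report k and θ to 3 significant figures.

k ≈ 9.65, θ ≈ 14.2

Gamma(k,θ) with k>1 has mode (k−1)θ, so θ = 123/(k−1).
Need P(X < 217) = 0.95 with θ tied to k this way. Start at k = 2, θ = 123: P(X<217) ≈ 0.526.
Too low — raise k to concentrate. Iterating converges to k ≈ 9.65.
Then θ = 123/(9.65−1) ≈ 14.2.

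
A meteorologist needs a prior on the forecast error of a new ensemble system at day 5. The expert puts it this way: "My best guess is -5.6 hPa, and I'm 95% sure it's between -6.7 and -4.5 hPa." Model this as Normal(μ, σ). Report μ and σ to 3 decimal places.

A symmetric 95% interval runs μ ± z·σ with z = 1.96.
Half-width = 1.1, so σ = 1.1/1.96 = 0.561.
μ is the stated best guess, -5.600.

μ = -5.600, σ = 0.561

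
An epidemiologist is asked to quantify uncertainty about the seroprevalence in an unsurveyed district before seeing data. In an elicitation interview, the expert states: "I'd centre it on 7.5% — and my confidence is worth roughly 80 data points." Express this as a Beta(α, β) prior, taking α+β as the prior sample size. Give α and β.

α = 6, β = 74

Under the effective-sample-size interpretation, Beta(α, β) has prior mean α/(α+β) and prior sample size α+β.
So α+β = 80 and α/(α+β) = 0.075, giving α = 0.075·80 = 6 and β = 80 − 6 = 74.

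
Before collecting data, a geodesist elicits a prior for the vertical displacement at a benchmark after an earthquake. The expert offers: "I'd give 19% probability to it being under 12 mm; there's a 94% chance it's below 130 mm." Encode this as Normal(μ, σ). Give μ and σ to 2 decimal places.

μ = 54.58, σ = 48.51

For Normal(μ,σ), the p-quantile is μ + z_p·σ. Here z_{0.19} = -0.8779, z_{0.94} = 1.555.
So 12 = μ − 0.8779σ and 130 = μ + 1.555σ.
Subtracting: σ = (130 − 12)/(1.555 − (-0.8779)) = 48.51.
Then μ = 12 − (-0.8779)·48.51 = 54.58.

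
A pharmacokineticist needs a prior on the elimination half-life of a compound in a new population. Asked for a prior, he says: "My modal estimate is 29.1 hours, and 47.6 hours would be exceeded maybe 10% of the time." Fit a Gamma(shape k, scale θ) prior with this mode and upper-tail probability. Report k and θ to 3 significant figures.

k ≈ 8.78, θ ≈ 3.74

Gamma(k,θ) with k>1 has mode (k−1)θ, so θ = 29.1/(k−1).
Need P(X < 47.6) = 0.9 with θ tied to k this way. Start at k = 2, θ = 29.1: P(X<47.6) ≈ 0.487.
Too low — raise k to concentrate. Iterating converges to k ≈ 8.78.
Then θ = 29.1/(8.78−1) ≈ 3.74.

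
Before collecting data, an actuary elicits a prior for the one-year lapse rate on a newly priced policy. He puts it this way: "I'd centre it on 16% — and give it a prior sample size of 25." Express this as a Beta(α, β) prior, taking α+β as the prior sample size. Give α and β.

Under the effective-sample-size interpretation, Beta(α, β) has prior mean α/(α+β) and prior sample size α+β.
So α+β = 25 and α/(α+β) = 0.16, giving α = 0.16·25 = 4 and β = 25 − 4 = 21.

α = 4, β = 21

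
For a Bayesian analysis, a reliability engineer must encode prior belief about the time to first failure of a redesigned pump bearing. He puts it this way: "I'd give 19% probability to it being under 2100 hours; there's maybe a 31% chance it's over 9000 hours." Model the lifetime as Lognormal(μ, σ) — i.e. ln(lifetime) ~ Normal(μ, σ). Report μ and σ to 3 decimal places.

μ ≈ 8.580, σ ≈ 1.059

If T ~ Lognormal(μ,σ) then ln T ~ Normal(μ,σ), so the p-quantile of ln T is μ + z_p·σ.
ln(2100) = 7.65 and ln(9000) = 9.105; z_{0.19} = -0.8779, z_{0.69} = 0.4959.
σ = (9.105 − 7.65)/(0.4959 − (-0.8779)) = 1.059.
μ = 7.65 − (-0.8779)·1.059 = 8.580.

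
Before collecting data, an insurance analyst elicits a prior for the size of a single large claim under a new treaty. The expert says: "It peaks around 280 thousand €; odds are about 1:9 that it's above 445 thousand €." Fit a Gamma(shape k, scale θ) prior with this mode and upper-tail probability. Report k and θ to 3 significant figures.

Gamma(k,θ) with k>1 has mode (k−1)θ, so θ = 280/(k−1).
Need P(X < 445) = 0.9 with θ tied to k this way. Start at k = 2, θ = 280: P(X<445) ≈ 0.472.
Too low — raise k to concentrate. Iterating converges to k ≈ 9.74.
Then θ = 280/(9.74−1) ≈ 32.

k ≈ 9.74, θ ≈ 32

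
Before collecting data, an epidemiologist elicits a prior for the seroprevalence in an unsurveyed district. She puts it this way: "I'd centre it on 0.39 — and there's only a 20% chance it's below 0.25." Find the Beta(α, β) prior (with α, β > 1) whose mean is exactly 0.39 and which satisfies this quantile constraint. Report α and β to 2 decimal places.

With mean 0.39 fixed, write α = 0.39s, β = 0.61s where s = α+β.
Need P(θ < 0.25) = 0.2 under Beta(0.39s, 0.61s). Normal approximation: (q−m)/√(m(1−m)/s) ≈ z_{0.2} = -0.842, so s ≈ 0.39·0.61·(-0.842)²/(0.25−0.39)² = 8.6.
At s = 8.6: P(θ<0.25) ≈ 0.205. Adjusting to match 0.2 gives s ≈ 8.89.
So α = 0.39·8.89 ≈ 3.47, β = 0.61·8.89 ≈ 5.43.

α ≈ 3.47, β ≈ 5.43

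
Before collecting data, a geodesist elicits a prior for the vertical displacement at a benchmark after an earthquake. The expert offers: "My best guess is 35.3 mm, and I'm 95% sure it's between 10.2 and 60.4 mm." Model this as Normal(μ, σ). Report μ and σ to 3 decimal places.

μ = 35.300, σ = 12.806

A symmetric 95% interval runs μ ± z·σ with z = 1.96.
Half-width = 25.1, so σ = 25.1/1.96 = 12.806.
μ is the stated best guess, 35.300.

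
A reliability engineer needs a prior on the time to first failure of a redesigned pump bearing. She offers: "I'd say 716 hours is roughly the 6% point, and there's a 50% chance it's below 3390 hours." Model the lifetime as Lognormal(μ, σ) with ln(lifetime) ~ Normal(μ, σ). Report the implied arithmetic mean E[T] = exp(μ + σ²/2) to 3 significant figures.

If T ~ Lognormal(μ,σ) then ln T ~ Normal(μ,σ), so the p-quantile of ln T is μ + z_p·σ.
ln(716) = 6.574 and ln(3390) = 8.129; z_{0.06} = -1.555, z_{0.5} = 0.
σ = (8.129 − 6.574)/(0 − (-1.555)) = 1.000.
μ = 6.574 − (-1.555)·1.000 = 8.129.
E[T] = exp(μ + σ²/2) = exp(8.129 + 0.5001) = 5590 hours.

E[T] ≈ 5590 hours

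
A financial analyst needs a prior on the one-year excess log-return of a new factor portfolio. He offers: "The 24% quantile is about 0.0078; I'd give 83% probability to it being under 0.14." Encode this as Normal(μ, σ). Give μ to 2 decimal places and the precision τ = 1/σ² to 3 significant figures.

For Normal(μ,σ), the p-quantile is μ + z_p·σ. Here z_{0.24} = -0.7063, z_{0.83} = 0.9542.
So 0.0078 = μ − 0.7063σ and 0.14 = μ + 0.9542σ.
Subtracting: σ = (0.14 − 0.0078)/(0.9542 − (-0.7063)) = 0.08.
Then μ = 0.0078 − (-0.7063)·0.08 = 0.06.
Precision τ = 1/σ² = 1/0.07962² = 158.

μ = 0.06, τ = 158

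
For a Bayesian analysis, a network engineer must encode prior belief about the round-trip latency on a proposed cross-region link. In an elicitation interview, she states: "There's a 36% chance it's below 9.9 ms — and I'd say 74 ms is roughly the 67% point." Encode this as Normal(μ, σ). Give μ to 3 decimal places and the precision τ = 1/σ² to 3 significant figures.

For Normal(μ,σ), the p-quantile is μ + z_p·σ. Here z_{0.36} = -0.3585, z_{0.67} = 0.4399.
So 9.9 = μ − 0.3585σ and 74 = μ + 0.4399σ.
Subtracting: σ = (74 − 9.9)/(0.4399 − (-0.3585)) = 80.288.
Then μ = 9.9 − (-0.3585)·80.288 = 38.680.
Precision τ = 1/σ² = 1/80.29² = 0.000155.

μ = 38.680, τ = 0.000155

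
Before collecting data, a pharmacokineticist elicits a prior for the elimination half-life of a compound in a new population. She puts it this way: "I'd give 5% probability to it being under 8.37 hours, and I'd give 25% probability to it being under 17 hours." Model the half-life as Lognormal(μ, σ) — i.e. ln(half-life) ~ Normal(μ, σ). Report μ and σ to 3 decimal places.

If T ~ Lognormal(μ,σ) then ln T ~ Normal(μ,σ), so the p-quantile of ln T is μ + z_p·σ.
ln(8.37) = 2.125 and ln(17) = 2.833; z_{0.05} = -1.645, z_{0.25} = -0.6745.
σ = (2.833 − 2.125)/(-0.6745 − (-1.645)) = 0.730.
μ = 2.125 − (-1.645)·0.730 = 3.326.

μ ≈ 3.326, σ ≈ 0.730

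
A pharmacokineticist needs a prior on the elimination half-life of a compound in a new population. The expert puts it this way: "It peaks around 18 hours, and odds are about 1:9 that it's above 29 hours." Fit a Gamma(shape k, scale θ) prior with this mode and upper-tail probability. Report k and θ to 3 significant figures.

k ≈ 9.27, θ ≈ 2.18

Gamma(k,θ) with k>1 has mode (k−1)θ, so θ = 18/(k−1).
Need P(X < 29) = 0.9 with θ tied to k this way. Start at k = 2, θ = 18: P(X<29) ≈ 0.479.
Too low — raise k to concentrate. Iterating converges to k ≈ 9.27.
Then θ = 18/(9.27−1) ≈ 2.18.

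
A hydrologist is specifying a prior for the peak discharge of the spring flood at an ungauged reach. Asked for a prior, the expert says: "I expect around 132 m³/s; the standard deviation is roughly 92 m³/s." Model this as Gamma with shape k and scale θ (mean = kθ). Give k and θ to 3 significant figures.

For Gamma(k, scale θ): mean = kθ, variance = kθ², so CV = 1/√k.
CV = SD/mean = 92/132 = 0.697, hence k = 1/CV² = 2.06.
Then θ = mean/k = 132/2.06 = 64.1.

k ≈ 2.06, θ ≈ 64.1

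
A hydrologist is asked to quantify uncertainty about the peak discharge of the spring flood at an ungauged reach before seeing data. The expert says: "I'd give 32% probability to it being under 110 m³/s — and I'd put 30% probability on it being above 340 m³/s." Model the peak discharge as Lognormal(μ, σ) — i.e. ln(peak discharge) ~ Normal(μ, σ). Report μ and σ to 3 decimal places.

μ ≈ 5.232, σ ≈ 1.137

If T ~ Lognormal(μ,σ) then ln T ~ Normal(μ,σ), so the p-quantile of ln T is μ + z_p·σ.
ln(110) = 4.7 and ln(340) = 5.829; z_{0.32} = -0.4677, z_{0.7} = 0.5244.
σ = (5.829 − 4.7)/(0.5244 − (-0.4677)) = 1.137.
μ = 4.7 − (-0.4677)·1.137 = 5.232.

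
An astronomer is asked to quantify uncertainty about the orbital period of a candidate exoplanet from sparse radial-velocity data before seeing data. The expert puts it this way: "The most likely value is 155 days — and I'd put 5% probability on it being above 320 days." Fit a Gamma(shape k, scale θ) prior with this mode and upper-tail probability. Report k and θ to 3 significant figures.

k ≈ 6.26, θ ≈ 29.5

Gamma(k,θ) with k>1 has mode (k−1)θ, so θ = 155/(k−1).
Need P(X < 320) = 0.95 with θ tied to k this way. Start at k = 2, θ = 155: P(X<320) ≈ 0.611.
Too low — raise k to concentrate. Iterating converges to k ≈ 6.26.
Then θ = 155/(6.26−1) ≈ 29.5.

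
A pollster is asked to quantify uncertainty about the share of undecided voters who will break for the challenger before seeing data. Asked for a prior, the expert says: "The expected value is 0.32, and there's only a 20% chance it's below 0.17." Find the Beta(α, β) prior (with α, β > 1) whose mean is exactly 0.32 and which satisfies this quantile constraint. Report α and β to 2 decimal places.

α ≈ 2.27, β ≈ 4.83

With mean 0.32 fixed, write α = 0.32s, β = 0.68s where s = α+β.
Need P(θ < 0.17) = 0.2 under Beta(0.32s, 0.68s). Normal approximation: (q−m)/√(m(1−m)/s) ≈ z_{0.2} = -0.842, so s ≈ 0.32·0.68·(-0.842)²/(0.17−0.32)² = 6.9.
At s = 6.9: P(θ<0.17) ≈ 0.205. Adjusting to match 0.2 gives s ≈ 7.10.
So α = 0.32·7.10 ≈ 2.27, β = 0.68·7.10 ≈ 4.83.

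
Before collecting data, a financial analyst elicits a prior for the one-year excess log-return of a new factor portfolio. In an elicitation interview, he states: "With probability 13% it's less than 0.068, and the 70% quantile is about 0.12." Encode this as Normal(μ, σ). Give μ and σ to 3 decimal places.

μ = 0.103, σ = 0.032

The p-quantile of Normal(μ,σ) is μ + z_p·σ, with z_{0.13} = -1.126 and z_{0.7} = 0.5244.
Eliminate σ: μ = (z₂·x₁ − z₁·x₂)/(z₂ − z₁) = (0.5244·0.068 − (-1.126)·0.12)/1.651 = 0.103.
Then σ = (x₂ − x₁)/(z₂ − z₁) = (0.12 − 0.068)/1.651 = 0.032.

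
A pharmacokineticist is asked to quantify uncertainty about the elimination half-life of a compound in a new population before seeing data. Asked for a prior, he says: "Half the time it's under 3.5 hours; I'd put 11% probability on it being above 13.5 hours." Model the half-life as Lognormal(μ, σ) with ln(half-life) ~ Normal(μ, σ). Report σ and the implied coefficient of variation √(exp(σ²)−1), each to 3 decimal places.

σ ≈ 1.101, CV ≈ 1.536

If T ~ Lognormal(μ,σ) then ln T ~ Normal(μ,σ), so the p-quantile of ln T is μ + z_p·σ.
ln(3.5) = 1.253 and ln(13.5) = 2.603; z_{0.5} = 0, z_{0.89} = 1.227.
σ = (2.603 − 1.253)/(1.227 − (0)) = 1.101.
μ = 1.253 − (0)·1.101 = 1.253.
CV = √(exp(σ²)−1) = √(exp(1.2113)−1) = 1.536.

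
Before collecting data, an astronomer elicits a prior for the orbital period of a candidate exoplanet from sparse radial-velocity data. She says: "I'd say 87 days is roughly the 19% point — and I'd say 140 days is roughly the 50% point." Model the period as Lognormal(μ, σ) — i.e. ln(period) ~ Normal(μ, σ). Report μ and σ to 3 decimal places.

μ ≈ 4.942, σ ≈ 0.542

If T ~ Lognormal(μ,σ) then ln T ~ Normal(μ,σ), so the p-quantile of ln T is μ + z_p·σ.
ln(87) = 4.466 and ln(140) = 4.942; z_{0.19} = -0.8779, z_{0.5} = 0.
σ = (4.942 − 4.466)/(0 − (-0.8779)) = 0.542.
μ = 4.466 − (-0.8779)·0.542 = 4.942.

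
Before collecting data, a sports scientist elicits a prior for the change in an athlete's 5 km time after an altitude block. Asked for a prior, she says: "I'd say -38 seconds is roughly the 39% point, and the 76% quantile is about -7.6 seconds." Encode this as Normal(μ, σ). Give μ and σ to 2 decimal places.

μ = -29.38, σ = 30.84

The p-quantile of Normal(μ,σ) is μ + z_p·σ, with z_{0.39} = -0.2793 and z_{0.76} = 0.7063.
Eliminate σ: μ = (z₂·x₁ − z₁·x₂)/(z₂ − z₁) = (0.7063·-38 − (-0.2793)·-7.6)/0.9856 = -29.38.
Then σ = (x₂ − x₁)/(z₂ − z₁) = (-7.6 − -38)/0.9856 = 30.84.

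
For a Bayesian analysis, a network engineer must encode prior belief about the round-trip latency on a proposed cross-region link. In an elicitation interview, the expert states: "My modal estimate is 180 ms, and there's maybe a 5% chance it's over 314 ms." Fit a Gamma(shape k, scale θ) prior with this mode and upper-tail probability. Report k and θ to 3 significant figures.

Gamma(k,θ) with k>1 has mode (k−1)θ, so θ = 180/(k−1).
Need P(X < 314) = 0.95 with θ tied to k this way. Start at k = 2, θ = 180: P(X<314) ≈ 0.520.
Too low — raise k to concentrate. Iterating converges to k ≈ 10.
Then θ = 180/(10−1) ≈ 20.

k ≈ 10, θ ≈ 20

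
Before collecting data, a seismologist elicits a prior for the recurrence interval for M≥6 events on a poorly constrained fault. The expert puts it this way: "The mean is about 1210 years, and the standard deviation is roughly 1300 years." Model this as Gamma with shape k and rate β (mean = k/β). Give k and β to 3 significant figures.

For Gamma(k, rate β): mean = k/β, variance = k/β², so CV = 1/√k.
CV = SD/mean = 1300/1210 = 1.074, hence k = 1/CV² = 0.866.
Then β = k/mean = 0.866/1210 = 0.000716.

k ≈ 0.866, β ≈ 0.000716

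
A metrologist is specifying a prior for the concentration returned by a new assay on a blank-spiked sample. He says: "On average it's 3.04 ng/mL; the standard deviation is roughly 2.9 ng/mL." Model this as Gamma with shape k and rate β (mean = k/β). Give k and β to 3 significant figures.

For Gamma(k, rate β): mean = k/β, variance = k/β², so CV = 1/√k.
CV = SD/mean = 2.9/3.04 = 0.9539, hence k = 1/CV² = 1.1.
Then β = k/mean = 1.1/3.04 = 0.361.

k ≈ 1.1, β ≈ 0.361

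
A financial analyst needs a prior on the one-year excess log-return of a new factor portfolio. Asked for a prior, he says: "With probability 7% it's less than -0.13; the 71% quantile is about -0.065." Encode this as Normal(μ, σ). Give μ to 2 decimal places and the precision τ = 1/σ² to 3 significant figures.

μ = -0.08, τ = 975

The p-quantile of Normal(μ,σ) is μ + z_p·σ, with z_{0.07} = -1.476 and z_{0.71} = 0.5534.
Eliminate σ: μ = (z₂·x₁ − z₁·x₂)/(z₂ − z₁) = (0.5534·-0.13 − (-1.476)·-0.065)/2.029 = -0.08.
Then σ = (x₂ − x₁)/(z₂ − z₁) = (-0.065 − -0.13)/2.029 = 0.03.
Precision τ = 1/σ² = 1/0.03203² = 975.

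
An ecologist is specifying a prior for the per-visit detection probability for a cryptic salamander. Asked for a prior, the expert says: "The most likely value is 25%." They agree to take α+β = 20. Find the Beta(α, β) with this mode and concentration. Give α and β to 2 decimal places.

For α,β > 1 the Beta mode is (α−1)/(α+β−2). With α+β = 20, the mode is (α−1)/18.
Set (α−1)/18 = 0.25 → α = 1 + 0.25·18 = 5.50.
β = 20 − α = 14.50.

α = 5.50, β = 14.50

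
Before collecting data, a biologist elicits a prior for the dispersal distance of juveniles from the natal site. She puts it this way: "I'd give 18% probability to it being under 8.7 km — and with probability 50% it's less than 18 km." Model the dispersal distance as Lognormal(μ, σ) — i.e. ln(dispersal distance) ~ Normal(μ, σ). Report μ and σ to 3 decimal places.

μ ≈ 2.890, σ ≈ 0.794

If T ~ Lognormal(μ,σ) then ln T ~ Normal(μ,σ), so the p-quantile of ln T is μ + z_p·σ.
ln(8.7) = 2.163 and ln(18) = 2.89; z_{0.18} = -0.9154, z_{0.5} = 0.
σ = (2.89 − 2.163)/(0 − (-0.9154)) = 0.794.
μ = 2.163 − (-0.9154)·0.794 = 2.890.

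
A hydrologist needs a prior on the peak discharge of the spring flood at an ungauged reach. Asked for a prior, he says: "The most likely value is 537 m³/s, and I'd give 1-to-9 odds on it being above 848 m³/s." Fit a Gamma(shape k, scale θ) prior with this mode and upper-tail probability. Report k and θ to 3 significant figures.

Gamma(k,θ) with k>1 has mode (k−1)θ, so θ = 537/(k−1).
Need P(X < 848) = 0.9 with θ tied to k this way. Start at k = 2, θ = 537: P(X<848) ≈ 0.468.
Too low — raise k to concentrate. Iterating converges to k ≈ 9.98.
Then θ = 537/(9.98−1) ≈ 59.8.

k ≈ 9.98, θ ≈ 59.8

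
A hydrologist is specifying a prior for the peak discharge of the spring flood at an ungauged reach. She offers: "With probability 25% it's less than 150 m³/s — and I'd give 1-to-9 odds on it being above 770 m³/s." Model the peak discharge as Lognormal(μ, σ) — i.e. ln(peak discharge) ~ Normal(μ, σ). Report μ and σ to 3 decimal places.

If T ~ Lognormal(μ,σ) then ln T ~ Normal(μ,σ), so the p-quantile of ln T is μ + z_p·σ.
ln(150) = 5.011 and ln(770) = 6.646; z_{0.25} = -0.6745, z_{0.9} = 1.282.
σ = (6.646 − 5.011)/(1.282 − (-0.6745)) = 0.836.
μ = 5.011 − (-0.6745)·0.836 = 5.575.

μ ≈ 5.575, σ ≈ 0.836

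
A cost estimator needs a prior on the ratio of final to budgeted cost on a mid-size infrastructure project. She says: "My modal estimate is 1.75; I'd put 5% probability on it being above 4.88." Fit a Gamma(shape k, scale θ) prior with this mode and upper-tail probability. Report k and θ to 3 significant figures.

k ≈ 3.55, θ ≈ 0.687

Gamma(k,θ) with k>1 has mode (k−1)θ, so θ = 1.75/(k−1).
Need P(X < 4.88) = 0.95 with θ tied to k this way. Start at k = 2, θ = 1.75: P(X<4.88) ≈ 0.767.
Too low — raise k to concentrate. Iterating converges to k ≈ 3.55.
Then θ = 1.75/(3.55−1) ≈ 0.687.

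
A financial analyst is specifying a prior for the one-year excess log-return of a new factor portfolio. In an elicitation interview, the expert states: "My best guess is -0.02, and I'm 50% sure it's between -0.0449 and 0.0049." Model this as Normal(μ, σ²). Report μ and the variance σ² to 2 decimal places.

μ = -0.02, σ² = 0.00

A symmetric 50% interval runs μ ± z·σ with z = 0.6745.
Half-width = 0.0249, so σ = 0.0249/0.6745 = 0.037 and σ² = 0.00.
μ is the stated best guess, -0.02.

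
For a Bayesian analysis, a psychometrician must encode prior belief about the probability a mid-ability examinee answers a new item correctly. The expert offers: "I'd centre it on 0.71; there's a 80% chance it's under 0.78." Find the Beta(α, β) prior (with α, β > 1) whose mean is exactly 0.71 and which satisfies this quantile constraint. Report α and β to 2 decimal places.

α ≈ 21.80, β ≈ 8.90

With mean 0.71 fixed, write α = 0.71s, β = 0.29s where s = α+β.
Need P(θ < 0.78) = 0.8 under Beta(0.71s, 0.29s). Normal approximation: (q−m)/√(m(1−m)/s) ≈ z_{0.8} = 0.842, so s ≈ 0.71·0.29·(0.842)²/(0.78−0.71)² = 29.8.
At s = 29.8: P(θ<0.78) ≈ 0.796. Adjusting to match 0.8 gives s ≈ 30.70.
So α = 0.71·30.70 ≈ 21.80, β = 0.29·30.70 ≈ 8.90.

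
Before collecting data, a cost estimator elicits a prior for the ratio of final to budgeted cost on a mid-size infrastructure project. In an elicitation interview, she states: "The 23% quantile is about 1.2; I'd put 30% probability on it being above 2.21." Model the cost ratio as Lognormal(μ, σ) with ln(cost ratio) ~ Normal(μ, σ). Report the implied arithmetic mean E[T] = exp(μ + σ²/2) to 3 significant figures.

If T ~ Lognormal(μ,σ) then ln T ~ Normal(μ,σ), so the p-quantile of ln T is μ + z_p·σ.
ln(1.2) = 0.1823 and ln(2.21) = 0.793; z_{0.23} = -0.7388, z_{0.7} = 0.5244.
σ = (0.793 − 0.1823)/(0.5244 − (-0.7388)) = 0.483.
μ = 0.1823 − (-0.7388)·0.483 = 0.539.
E[T] = exp(μ + σ²/2) = exp(0.539 + 0.1168) = 1.93.

E[T] ≈ 1.93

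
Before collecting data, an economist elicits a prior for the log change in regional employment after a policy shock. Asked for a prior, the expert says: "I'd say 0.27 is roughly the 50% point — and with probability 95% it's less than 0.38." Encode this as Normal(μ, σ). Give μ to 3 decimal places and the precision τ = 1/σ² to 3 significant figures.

μ = 0.270, τ = 224

For Normal(μ,σ), the p-quantile is μ + z_p·σ. Here z_{0.5} = 0, z_{0.95} = 1.645.
So 0.27 = μ + 0σ and 0.38 = μ + 1.645σ.
Subtracting: σ = (0.38 − 0.27)/(1.645 − (0)) = 0.067.
Then μ = 0.27 − (0)·0.067 = 0.270.
Precision τ = 1/σ² = 1/0.06688² = 224.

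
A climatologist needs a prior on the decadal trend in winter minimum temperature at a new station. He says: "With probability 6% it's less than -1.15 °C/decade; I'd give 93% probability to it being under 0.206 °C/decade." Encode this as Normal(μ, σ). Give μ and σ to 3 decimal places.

The p-quantile of Normal(μ,σ) is μ + z_p·σ, with z_{0.06} = -1.555 and z_{0.93} = 1.476.
Eliminate σ: μ = (z₂·x₁ − z₁·x₂)/(z₂ − z₁) = (1.476·-1.15 − (-1.555)·0.206)/3.031 = -0.454.
Then σ = (x₂ − x₁)/(z₂ − z₁) = (0.206 − -1.15)/3.031 = 0.447.

μ = -0.454, σ = 0.447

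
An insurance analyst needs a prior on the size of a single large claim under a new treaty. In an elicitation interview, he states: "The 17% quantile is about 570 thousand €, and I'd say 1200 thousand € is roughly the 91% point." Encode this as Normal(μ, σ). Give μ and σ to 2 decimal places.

The p-quantile of Normal(μ,σ) is μ + z_p·σ, with z_{0.17} = -0.9542 and z_{0.91} = 1.341.
Eliminate σ: μ = (z₂·x₁ − z₁·x₂)/(z₂ − z₁) = (1.341·570 − (-0.9542)·1200)/2.295 = 831.94.
Then σ = (x₂ − x₁)/(z₂ − z₁) = (1200 − 570)/2.295 = 274.52.

μ = 831.94, σ = 274.52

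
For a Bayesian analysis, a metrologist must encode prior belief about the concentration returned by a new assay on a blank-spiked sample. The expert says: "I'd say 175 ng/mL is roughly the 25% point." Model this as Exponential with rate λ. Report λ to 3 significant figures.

λ ≈ 0.00164

P(T < 175.0) = 1 − e^(−λ·175.0) = 0.25, so λ = −ln(1−0.25)/175.0 = −ln(0.75)/175.0 = 0.00164.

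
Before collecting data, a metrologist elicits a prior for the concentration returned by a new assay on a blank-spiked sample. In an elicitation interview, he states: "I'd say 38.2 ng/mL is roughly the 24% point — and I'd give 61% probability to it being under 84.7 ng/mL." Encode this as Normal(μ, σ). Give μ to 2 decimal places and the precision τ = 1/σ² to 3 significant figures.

For Normal(μ,σ), the p-quantile is μ + z_p·σ. Here z_{0.24} = -0.7063, z_{0.61} = 0.2793.
So 38.2 = μ − 0.7063σ and 84.7 = μ + 0.2793σ.
Subtracting: σ = (84.7 − 38.2)/(0.2793 − (-0.7063)) = 47.18.
Then μ = 38.2 − (-0.7063)·47.18 = 71.52.
Precision τ = 1/σ² = 1/47.18² = 0.000449.

μ = 71.52, τ = 0.000449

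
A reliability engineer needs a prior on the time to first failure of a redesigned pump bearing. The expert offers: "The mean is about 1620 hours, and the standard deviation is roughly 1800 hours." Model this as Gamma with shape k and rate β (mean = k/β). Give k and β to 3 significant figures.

k ≈ 0.81, β ≈ 0.0005

For Gamma(k, rate β): mean = k/β, variance = k/β², so CV = 1/√k.
CV = SD/mean = 1800/1620 = 1.111, hence k = 1/CV² = 0.81.
Then β = k/mean = 0.81/1620 = 0.0005.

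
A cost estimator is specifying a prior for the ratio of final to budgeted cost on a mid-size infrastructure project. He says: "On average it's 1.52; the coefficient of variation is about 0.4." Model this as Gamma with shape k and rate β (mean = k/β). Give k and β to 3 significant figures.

For Gamma(k, rate β): mean = k/β, variance = k/β², so CV = 1/√k.
CV = 0.4, hence k = 1/CV² = 6.25.
Then β = k/mean = 6.25/1.52 = 4.11.

k ≈ 6.25, β ≈ 4.11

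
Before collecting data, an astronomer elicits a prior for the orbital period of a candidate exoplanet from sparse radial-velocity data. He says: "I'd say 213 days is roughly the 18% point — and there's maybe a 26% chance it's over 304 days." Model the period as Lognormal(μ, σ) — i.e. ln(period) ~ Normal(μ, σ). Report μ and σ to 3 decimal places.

If T ~ Lognormal(μ,σ) then ln T ~ Normal(μ,σ), so the p-quantile of ln T is μ + z_p·σ.
ln(213) = 5.361 and ln(304) = 5.717; z_{0.18} = -0.9154, z_{0.74} = 0.6433.
σ = (5.717 − 5.361)/(0.6433 − (-0.9154)) = 0.228.
μ = 5.361 − (-0.9154)·0.228 = 5.570.

μ ≈ 5.570, σ ≈ 0.228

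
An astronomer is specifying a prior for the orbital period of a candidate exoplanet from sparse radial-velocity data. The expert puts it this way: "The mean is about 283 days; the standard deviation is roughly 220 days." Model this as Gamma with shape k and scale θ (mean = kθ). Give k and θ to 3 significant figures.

k ≈ 1.65, θ ≈ 171

For Gamma(k, scale θ): mean = kθ, variance = kθ², so CV = 1/√k.
CV = SD/mean = 220/283 = 0.7774, hence k = 1/CV² = 1.65.
Then θ = mean/k = 283/1.65 = 171.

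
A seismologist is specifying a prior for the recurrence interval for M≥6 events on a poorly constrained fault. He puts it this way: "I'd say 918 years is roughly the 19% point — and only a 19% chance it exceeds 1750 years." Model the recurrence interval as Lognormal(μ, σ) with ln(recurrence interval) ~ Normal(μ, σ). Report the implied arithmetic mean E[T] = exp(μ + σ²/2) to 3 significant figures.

If T ~ Lognormal(μ,σ) then ln T ~ Normal(μ,σ), so the p-quantile of ln T is μ + z_p·σ.
ln(918) = 6.822 and ln(1750) = 7.467; z_{0.19} = -0.8779, z_{0.81} = 0.8779.
σ = (7.467 − 6.822)/(0.8779 − (-0.8779)) = 0.367.
μ = 6.822 − (-0.8779)·0.367 = 7.145.
E[T] = exp(μ + σ²/2) = exp(7.145 + 0.0675) = 1360 years.

E[T] ≈ 1360 years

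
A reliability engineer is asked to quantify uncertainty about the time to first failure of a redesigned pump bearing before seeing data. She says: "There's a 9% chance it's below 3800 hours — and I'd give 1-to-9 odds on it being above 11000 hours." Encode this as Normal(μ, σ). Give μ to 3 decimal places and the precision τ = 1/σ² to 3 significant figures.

μ = 7481.277, τ = 1.33e-07

The p-quantile of Normal(μ,σ) is μ + z_p·σ, with z_{0.09} = -1.341 and z_{0.9} = 1.282.
Eliminate σ: μ = (z₂·x₁ − z₁·x₂)/(z₂ − z₁) = (1.282·3800 − (-1.341)·11000)/2.622 = 7481.277.
Then σ = (x₂ − x₁)/(z₂ − z₁) = (11000 − 3800)/2.622 = 2745.674.
Precision τ = 1/σ² = 1/2746² = 1.33e-07.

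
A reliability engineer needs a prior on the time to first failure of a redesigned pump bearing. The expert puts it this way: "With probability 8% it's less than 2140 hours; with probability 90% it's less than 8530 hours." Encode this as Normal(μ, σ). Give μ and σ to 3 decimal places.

For Normal(μ,σ), the p-quantile is μ + z_p·σ. Here z_{0.08} = -1.405, z_{0.9} = 1.282.
So 2140 = μ − 1.405σ and 8530 = μ + 1.282σ.
Subtracting: σ = (8530 − 2140)/(1.282 − (-1.405)) = 2378.450.
Then μ = 2140 − (-1.405)·2378.450 = 5481.893.

μ = 5481.893, σ = 2378.450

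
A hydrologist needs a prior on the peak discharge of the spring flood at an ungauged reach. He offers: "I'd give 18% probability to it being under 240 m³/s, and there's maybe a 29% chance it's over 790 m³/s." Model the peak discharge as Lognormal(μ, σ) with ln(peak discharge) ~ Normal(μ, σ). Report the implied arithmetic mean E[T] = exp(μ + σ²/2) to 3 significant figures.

If T ~ Lognormal(μ,σ) then ln T ~ Normal(μ,σ), so the p-quantile of ln T is μ + z_p·σ.
ln(240) = 5.481 and ln(790) = 6.672; z_{0.18} = -0.9154, z_{0.71} = 0.5534.
σ = (6.672 − 5.481)/(0.5534 − (-0.9154)) = 0.811.
μ = 5.481 − (-0.9154)·0.811 = 6.223.
E[T] = exp(μ + σ²/2) = exp(6.223 + 0.3290) = 701 m³/s.

E[T] ≈ 701 m³/s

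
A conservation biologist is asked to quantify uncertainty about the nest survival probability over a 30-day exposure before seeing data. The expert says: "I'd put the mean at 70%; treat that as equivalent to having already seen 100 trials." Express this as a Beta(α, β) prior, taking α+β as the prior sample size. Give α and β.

α = 70, β = 30

Under the effective-sample-size interpretation, Beta(α, β) has prior mean α/(α+β) and prior sample size α+β.
So α+β = 100 and α/(α+β) = 0.7, giving α = 0.7·100 = 70 and β = 100 − 70 = 30.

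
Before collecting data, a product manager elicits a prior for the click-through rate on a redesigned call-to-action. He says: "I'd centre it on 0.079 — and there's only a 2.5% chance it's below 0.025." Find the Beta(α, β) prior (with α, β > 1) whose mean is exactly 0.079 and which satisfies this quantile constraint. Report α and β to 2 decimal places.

α ≈ 4.60, β ≈ 53.57

With mean 0.079 fixed, write α = 0.079s, β = 0.921s where s = α+β.
Need P(θ < 0.025) = 0.025 under Beta(0.079s, 0.921s). Normal approximation: (q−m)/√(m(1−m)/s) ≈ z_{0.025} = -1.96, so s ≈ 0.079·0.921·(-1.96)²/(0.025−0.079)² = 95.9.
At s = 95.9: P(θ<0.025) ≈ 0.005. Adjusting to match 0.025 gives s ≈ 58.17.
So α = 0.079·58.17 ≈ 4.60, β = 0.921·58.17 ≈ 53.57.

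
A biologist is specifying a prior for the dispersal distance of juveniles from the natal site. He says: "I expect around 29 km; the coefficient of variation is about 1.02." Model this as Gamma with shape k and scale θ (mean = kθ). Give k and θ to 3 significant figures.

For Gamma(k, scale θ): mean = kθ, variance = kθ², so CV = 1/√k.
CV = 1.02, hence k = 1/CV² = 0.961.
Then θ = mean/k = 29/0.961 = 30.2.

k ≈ 0.961, θ ≈ 30.2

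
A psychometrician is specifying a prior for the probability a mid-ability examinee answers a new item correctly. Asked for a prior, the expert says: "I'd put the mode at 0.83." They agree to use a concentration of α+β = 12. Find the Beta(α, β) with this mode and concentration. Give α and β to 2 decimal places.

For α,β > 1 the Beta mode is (α−1)/(α+β−2). With α+β = 12, the mode is (α−1)/10.
Set (α−1)/10 = 0.83 → α = 1 + 0.83·10 = 9.30.
β = 12 − α = 2.70.

α = 9.30, β = 2.70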